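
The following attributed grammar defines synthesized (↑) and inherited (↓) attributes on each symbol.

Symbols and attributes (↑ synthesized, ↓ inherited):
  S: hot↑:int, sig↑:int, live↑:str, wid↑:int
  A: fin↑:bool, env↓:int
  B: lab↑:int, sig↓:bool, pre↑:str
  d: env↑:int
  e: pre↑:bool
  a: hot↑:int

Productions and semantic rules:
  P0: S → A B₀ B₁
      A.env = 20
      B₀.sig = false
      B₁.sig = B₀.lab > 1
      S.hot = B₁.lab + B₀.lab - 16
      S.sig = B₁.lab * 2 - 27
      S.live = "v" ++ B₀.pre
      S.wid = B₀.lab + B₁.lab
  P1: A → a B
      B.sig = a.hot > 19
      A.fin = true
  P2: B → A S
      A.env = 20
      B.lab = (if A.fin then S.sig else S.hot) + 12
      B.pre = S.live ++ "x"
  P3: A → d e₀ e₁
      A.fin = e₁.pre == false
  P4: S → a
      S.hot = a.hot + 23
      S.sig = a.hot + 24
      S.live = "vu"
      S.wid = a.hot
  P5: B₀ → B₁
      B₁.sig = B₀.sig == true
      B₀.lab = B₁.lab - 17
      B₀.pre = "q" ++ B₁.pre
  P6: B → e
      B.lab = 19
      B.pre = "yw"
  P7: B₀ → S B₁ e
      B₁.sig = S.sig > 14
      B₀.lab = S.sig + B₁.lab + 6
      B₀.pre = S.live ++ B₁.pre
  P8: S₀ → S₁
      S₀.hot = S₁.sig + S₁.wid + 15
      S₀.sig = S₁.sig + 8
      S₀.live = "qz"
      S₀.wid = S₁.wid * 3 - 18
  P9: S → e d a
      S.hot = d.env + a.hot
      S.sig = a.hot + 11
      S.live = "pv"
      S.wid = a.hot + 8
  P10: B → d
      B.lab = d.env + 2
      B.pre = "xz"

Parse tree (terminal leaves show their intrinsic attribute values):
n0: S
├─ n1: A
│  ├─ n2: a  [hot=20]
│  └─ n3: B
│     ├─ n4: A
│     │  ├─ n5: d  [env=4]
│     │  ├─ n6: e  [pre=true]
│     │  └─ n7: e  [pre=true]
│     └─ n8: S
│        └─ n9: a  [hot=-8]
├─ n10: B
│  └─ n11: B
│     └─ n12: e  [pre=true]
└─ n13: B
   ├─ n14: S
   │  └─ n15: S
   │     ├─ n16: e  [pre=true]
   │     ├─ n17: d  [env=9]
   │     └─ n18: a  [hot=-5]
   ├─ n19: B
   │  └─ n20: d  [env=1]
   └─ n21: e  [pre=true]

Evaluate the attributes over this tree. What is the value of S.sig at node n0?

1. n1.env = 20  [20]
2. n2.hot = 20  [terminal]
3. n3.sig = true  [a.hot > 19]
4. n4.env = 20  [20]
5. n5.env = 4  [terminal]
6. n6.pre = true  [terminal]
7. n7.pre = true  [terminal]
8. n4.fin = false  [e₁.pre == false]
9. n9.hot = -8  [terminal]
10. n8.hot = 15  [a.hot + 23]
11. n8.sig = 16  [a.hot + 24]
12. n8.live = "vu"  ["vu"]
13. n8.wid = -8  [a.hot]
14. n3.lab = 27  [(if A.fin then S.sig else S.hot) + 12]
15. n3.pre = "vux"  [S.live ++ "x"]
16. n1.fin = true  [true]
17. n10.sig = false  [false]
18. n11.sig = false  [B₀.sig == true]
19. n12.pre = true  [terminal]
20. n11.lab = 19  [19]
21. n11.pre = "yw"  ["yw"]
22. n10.lab = 2  [B₁.lab - 17]
23. n10.pre = "qyw"  ["q" ++ B₁.pre]
24. n13.sig = true  [B₀.lab > 1]
25. n16.pre = true  [terminal]
26. n17.env = 9  [terminal]
27. n18.hot = -5  [terminal]
28. n15.hot = 4  [d.env + a.hot]
29. n15.sig = 6  [a.hot + 11]
30. n15.live = "pv"  ["pv"]
31. n15.wid = 3  [a.hot + 8]
32. n14.hot = 24  [S₁.sig + S₁.wid + 15]
33. n14.sig = 14  [S₁.sig + 8]
34. n14.live = "qz"  ["qz"]
35. n14.wid = -9  [S₁.wid * 3 - 18]
36. n19.sig = false  [S.sig > 14]
37. n20.env = 1  [terminal]
38. n19.lab = 3  [d.env + 2]
39. n19.pre = "xz"  ["xz"]
40. n21.pre = true  [terminal]
41. n13.lab = 23  [S.sig + B₁.lab + 6]
42. n13.pre = "qzxz"  [S.live ++ B₁.pre]
43. n0.hot = 9  [B₁.lab + B₀.lab - 16]
44. n0.sig = 19  [B₁.lab * 2 - 27]
45. n0.live = "vqyw"  ["v" ++ B₀.pre]
46. n0.wid = 25  [B₀.lab + B₁.lab]

19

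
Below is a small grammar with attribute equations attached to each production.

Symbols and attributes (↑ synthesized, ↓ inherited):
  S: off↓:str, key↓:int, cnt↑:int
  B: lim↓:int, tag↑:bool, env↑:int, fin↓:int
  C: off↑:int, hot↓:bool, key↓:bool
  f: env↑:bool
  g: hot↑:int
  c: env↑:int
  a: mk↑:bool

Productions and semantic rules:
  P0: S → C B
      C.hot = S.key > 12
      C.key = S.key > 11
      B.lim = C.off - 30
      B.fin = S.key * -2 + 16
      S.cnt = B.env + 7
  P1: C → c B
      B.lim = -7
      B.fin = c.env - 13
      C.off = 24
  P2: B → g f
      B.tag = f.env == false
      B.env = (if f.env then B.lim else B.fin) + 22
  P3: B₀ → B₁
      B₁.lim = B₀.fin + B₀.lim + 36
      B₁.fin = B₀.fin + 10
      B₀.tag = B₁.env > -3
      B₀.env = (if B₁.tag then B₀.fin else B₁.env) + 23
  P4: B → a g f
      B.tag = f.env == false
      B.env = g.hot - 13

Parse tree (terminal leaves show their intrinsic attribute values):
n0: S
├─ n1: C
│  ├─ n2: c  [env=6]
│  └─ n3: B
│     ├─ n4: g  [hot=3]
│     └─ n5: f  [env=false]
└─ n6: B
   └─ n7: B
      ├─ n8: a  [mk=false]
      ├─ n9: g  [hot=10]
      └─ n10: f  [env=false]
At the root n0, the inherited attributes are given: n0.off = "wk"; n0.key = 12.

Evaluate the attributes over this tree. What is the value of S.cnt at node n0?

1. n0.off = "wk"  [given at root]
2. n0.key = 12  [given at root]
3. n1.hot = false  [S.key > 12]
4. n1.key = true  [S.key > 11]
5. n2.env = 6  [terminal]
6. n3.lim = -7  [-7]
7. n3.fin = -7  [c.env - 13]
8. n4.hot = 3  [terminal]
9. n5.env = false  [terminal]
10. n3.tag = true  [f.env == false]
11. n3.env = 15  [(if f.env then B.lim else B.fin) + 22]
12. n1.off = 24  [24]
13. n6.lim = -6  [C.off - 30]
14. n6.fin = -8  [S.key * -2 + 16]
15. n7.lim = 22  [B₀.fin + B₀.lim + 36]
16. n7.fin = 2  [B₀.fin + 10]
17. n8.mk = false  [terminal]
18. n9.hot = 10  [terminal]
19. n10.env = false  [terminal]
20. n7.tag = true  [f.env == false]
21. n7.env = -3  [g.hot - 13]
22. n6.tag = false  [B₁.env > -3]
23. n6.env = 15  [(if B₁.tag then B₀.fin else B₁.env) + 23]
24. n0.cnt = 22  [B.env + 7]

22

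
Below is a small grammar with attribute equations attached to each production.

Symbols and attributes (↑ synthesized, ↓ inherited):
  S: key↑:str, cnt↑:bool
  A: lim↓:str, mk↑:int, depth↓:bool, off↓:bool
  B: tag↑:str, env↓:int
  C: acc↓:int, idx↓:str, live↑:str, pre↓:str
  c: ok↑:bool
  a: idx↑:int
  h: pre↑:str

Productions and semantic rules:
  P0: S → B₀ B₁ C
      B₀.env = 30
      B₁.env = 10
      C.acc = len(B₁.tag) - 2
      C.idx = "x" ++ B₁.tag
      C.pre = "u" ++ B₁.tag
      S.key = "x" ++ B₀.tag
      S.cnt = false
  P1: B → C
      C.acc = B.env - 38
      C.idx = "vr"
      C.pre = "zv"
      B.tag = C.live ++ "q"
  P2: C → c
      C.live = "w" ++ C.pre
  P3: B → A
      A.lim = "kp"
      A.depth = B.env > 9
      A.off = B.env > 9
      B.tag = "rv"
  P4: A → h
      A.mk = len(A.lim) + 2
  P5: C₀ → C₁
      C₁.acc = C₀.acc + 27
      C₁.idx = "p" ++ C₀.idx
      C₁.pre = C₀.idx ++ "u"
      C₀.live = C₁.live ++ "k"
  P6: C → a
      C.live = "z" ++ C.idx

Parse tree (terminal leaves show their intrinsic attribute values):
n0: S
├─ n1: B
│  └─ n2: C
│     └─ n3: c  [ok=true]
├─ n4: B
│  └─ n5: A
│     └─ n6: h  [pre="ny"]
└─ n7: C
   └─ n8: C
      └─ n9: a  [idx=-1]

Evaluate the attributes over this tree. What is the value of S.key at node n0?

"xwzvq"

1. n1.env = 30  [30]
2. n2.acc = -8  [B.env - 38]
3. n2.idx = "vr"  ["vr"]
4. n2.pre = "zv"  ["zv"]
5. n3.ok = true  [terminal]
6. n2.live = "wzv"  ["w" ++ C.pre]
7. n1.tag = "wzvq"  [C.live ++ "q"]
8. n4.env = 10  [10]
9. n5.lim = "kp"  ["kp"]
10. n5.depth = true  [B.env > 9]
11. n5.off = true  [B.env > 9]
12. n6.pre = "ny"  [terminal]
13. n5.mk = 4  [len(A.lim) + 2]
14. n4.tag = "rv"  ["rv"]
15. n7.acc = 0  [len(B₁.tag) - 2]
16. n7.idx = "xrv"  ["x" ++ B₁.tag]
17. n7.pre = "urv"  ["u" ++ B₁.tag]
18. n8.acc = 27  [C₀.acc + 27]
19. n8.idx = "pxrv"  ["p" ++ C₀.idx]
20. n8.pre = "xrvu"  [C₀.idx ++ "u"]
21. n9.idx = -1  [terminal]
22. n8.live = "zpxrv"  ["z" ++ C.idx]
23. n7.live = "zpxrvk"  [C₁.live ++ "k"]
24. n0.key = "xwzvq"  ["x" ++ B₀.tag]
25. n0.cnt = false  [false]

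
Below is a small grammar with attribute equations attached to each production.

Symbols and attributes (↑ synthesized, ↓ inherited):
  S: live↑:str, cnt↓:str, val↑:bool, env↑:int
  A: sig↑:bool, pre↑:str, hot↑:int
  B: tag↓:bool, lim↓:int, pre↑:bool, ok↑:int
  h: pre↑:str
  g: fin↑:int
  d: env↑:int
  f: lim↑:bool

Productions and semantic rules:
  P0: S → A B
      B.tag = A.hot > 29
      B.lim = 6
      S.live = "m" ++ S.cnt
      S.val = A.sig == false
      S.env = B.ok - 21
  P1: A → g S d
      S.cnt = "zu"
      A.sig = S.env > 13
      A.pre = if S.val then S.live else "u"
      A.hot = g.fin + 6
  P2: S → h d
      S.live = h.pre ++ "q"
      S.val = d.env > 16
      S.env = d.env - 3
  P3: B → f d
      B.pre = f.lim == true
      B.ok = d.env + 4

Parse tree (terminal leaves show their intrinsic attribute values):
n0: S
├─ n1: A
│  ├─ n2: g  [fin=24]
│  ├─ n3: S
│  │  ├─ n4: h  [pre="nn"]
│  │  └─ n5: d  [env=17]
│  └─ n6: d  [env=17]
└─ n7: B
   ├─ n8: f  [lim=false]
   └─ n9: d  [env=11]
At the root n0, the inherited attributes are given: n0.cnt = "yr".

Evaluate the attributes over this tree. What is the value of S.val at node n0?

1. n0.cnt = "yr"  [given at root]
2. n2.fin = 24  [terminal]
3. n3.cnt = "zu"  ["zu"]
4. n4.pre = "nn"  [terminal]
5. n5.env = 17  [terminal]
6. n3.live = "nnq"  [h.pre ++ "q"]
7. n3.val = true  [d.env > 16]
8. n3.env = 14  [d.env - 3]
9. n6.env = 17  [terminal]
10. n1.sig = true  [S.env > 13]
11. n1.pre = "nnq"  [if S.val then S.live else "u"]
12. n1.hot = 30  [g.fin + 6]
13. n7.tag = true  [A.hot > 29]
14. n7.lim = 6  [6]
15. n8.lim = false  [terminal]
16. n9.env = 11  [terminal]
17. n7.pre = false  [f.lim == true]
18. n7.ok = 15  [d.env + 4]
19. n0.live = "myr"  ["m" ++ S.cnt]
20. n0.val = false  [A.sig == false]
21. n0.env = -6  [B.ok - 21]

false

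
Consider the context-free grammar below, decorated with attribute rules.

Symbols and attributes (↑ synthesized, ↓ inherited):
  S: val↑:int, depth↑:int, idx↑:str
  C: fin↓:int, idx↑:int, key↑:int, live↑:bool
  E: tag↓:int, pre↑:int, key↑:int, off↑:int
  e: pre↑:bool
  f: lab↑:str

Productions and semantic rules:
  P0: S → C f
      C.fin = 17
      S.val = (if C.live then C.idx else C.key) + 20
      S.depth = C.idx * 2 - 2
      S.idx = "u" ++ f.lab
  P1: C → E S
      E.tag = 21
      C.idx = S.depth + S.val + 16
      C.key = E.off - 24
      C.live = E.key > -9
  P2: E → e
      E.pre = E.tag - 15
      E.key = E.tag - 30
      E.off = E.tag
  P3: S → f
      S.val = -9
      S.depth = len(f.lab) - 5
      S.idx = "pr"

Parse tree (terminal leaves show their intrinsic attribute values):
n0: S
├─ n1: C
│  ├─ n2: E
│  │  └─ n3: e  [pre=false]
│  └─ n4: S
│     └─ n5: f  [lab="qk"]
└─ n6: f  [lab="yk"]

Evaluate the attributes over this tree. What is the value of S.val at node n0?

17

1. n1.fin = 17  [17]
2. n2.tag = 21  [21]
3. n3.pre = false  [terminal]
4. n2.pre = 6  [E.tag - 15]
5. n2.key = -9  [E.tag - 30]
6. n2.off = 21  [E.tag]
7. n5.lab = "qk"  [terminal]
8. n4.val = -9  [-9]
9. n4.depth = -3  [len(f.lab) - 5]
10. n4.idx = "pr"  ["pr"]
11. n1.idx = 4  [S.depth + S.val + 16]
12. n1.key = -3  [E.off - 24]
13. n1.live = false  [E.key > -9]
14. n6.lab = "yk"  [terminal]
15. n0.val = 17  [(if C.live then C.idx else C.key) + 20]
16. n0.depth = 6  [C.idx * 2 - 2]
17. n0.idx = "uyk"  ["u" ++ f.lab]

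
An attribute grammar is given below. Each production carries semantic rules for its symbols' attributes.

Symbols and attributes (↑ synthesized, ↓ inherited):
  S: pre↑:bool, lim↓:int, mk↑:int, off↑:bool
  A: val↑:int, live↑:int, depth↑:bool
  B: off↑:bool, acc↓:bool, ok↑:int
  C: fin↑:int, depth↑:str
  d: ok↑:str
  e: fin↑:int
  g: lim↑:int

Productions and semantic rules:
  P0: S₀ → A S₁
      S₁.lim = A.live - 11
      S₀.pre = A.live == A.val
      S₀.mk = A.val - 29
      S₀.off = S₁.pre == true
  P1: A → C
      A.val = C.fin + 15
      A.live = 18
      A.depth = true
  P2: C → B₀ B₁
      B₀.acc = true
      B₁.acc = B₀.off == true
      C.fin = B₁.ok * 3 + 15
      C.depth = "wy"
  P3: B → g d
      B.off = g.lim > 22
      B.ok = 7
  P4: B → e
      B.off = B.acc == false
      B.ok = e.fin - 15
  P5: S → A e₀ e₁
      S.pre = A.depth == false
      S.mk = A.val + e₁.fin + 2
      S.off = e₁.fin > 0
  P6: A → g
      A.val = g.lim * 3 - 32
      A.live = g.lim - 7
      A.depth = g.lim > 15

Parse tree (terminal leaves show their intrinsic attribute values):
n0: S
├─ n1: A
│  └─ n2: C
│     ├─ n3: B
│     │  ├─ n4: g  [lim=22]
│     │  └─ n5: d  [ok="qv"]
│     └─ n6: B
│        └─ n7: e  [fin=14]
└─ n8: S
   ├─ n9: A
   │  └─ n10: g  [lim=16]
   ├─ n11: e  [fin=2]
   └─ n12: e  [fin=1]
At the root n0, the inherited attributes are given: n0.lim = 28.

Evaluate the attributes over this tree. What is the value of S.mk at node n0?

1. n0.lim = 28  [given at root]
2. n3.acc = true  [true]
3. n4.lim = 22  [terminal]
4. n5.ok = "qv"  [terminal]
5. n3.off = false  [g.lim > 22]
6. n3.ok = 7  [7]
7. n6.acc = false  [B₀.off == true]
8. n7.fin = 14  [terminal]
9. n6.off = true  [B.acc == false]
10. n6.ok = -1  [e.fin - 15]
11. n2.fin = 12  [B₁.ok * 3 + 15]
12. n2.depth = "wy"  ["wy"]
13. n1.val = 27  [C.fin + 15]
14. n1.live = 18  [18]
15. n1.depth = true  [true]
16. n8.lim = 7  [A.live - 11]
17. n10.lim = 16  [terminal]
18. n9.val = 16  [g.lim * 3 - 32]
19. n9.live = 9  [g.lim - 7]
20. n9.depth = true  [g.lim > 15]
21. n11.fin = 2  [terminal]
22. n12.fin = 1  [terminal]
23. n8.pre = false  [A.depth == false]
24. n8.mk = 19  [A.val + e₁.fin + 2]
25. n8.off = true  [e₁.fin > 0]
26. n0.pre = false  [A.live == A.val]
27. n0.mk = -2  [A.val - 29]
28. n0.off = false  [S₁.pre == true]

-2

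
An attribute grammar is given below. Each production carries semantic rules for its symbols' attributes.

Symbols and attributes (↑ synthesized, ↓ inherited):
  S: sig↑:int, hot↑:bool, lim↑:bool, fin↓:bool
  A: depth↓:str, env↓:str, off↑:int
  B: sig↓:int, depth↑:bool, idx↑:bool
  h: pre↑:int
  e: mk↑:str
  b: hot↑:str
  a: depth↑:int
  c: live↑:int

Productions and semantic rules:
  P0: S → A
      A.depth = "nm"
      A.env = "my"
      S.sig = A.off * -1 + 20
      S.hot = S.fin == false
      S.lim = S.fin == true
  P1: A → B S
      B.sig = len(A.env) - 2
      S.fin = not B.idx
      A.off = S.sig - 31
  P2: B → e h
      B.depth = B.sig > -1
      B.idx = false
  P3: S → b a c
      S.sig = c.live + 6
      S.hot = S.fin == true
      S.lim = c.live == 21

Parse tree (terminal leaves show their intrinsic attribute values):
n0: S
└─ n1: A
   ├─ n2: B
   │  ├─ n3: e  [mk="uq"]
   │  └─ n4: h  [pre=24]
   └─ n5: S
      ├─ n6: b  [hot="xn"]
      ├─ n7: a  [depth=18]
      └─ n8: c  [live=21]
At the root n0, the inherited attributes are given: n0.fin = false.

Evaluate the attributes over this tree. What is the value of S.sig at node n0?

1. n0.fin = false  [given at root]
2. n1.depth = "nm"  ["nm"]
3. n1.env = "my"  ["my"]
4. n2.sig = 0  [len(A.env) - 2]
5. n3.mk = "uq"  [terminal]
6. n4.pre = 24  [terminal]
7. n2.depth = true  [B.sig > -1]
8. n2.idx = false  [false]
9. n5.fin = true  [not B.idx]
10. n6.hot = "xn"  [terminal]
11. n7.depth = 18  [terminal]
12. n8.live = 21  [terminal]
13. n5.sig = 27  [c.live + 6]
14. n5.hot = true  [S.fin == true]
15. n5.lim = true  [c.live == 21]
16. n1.off = -4  [S.sig - 31]
17. n0.sig = 24  [A.off * -1 + 20]
18. n0.hot = true  [S.fin == false]
19. n0.lim = false  [S.fin == true]

24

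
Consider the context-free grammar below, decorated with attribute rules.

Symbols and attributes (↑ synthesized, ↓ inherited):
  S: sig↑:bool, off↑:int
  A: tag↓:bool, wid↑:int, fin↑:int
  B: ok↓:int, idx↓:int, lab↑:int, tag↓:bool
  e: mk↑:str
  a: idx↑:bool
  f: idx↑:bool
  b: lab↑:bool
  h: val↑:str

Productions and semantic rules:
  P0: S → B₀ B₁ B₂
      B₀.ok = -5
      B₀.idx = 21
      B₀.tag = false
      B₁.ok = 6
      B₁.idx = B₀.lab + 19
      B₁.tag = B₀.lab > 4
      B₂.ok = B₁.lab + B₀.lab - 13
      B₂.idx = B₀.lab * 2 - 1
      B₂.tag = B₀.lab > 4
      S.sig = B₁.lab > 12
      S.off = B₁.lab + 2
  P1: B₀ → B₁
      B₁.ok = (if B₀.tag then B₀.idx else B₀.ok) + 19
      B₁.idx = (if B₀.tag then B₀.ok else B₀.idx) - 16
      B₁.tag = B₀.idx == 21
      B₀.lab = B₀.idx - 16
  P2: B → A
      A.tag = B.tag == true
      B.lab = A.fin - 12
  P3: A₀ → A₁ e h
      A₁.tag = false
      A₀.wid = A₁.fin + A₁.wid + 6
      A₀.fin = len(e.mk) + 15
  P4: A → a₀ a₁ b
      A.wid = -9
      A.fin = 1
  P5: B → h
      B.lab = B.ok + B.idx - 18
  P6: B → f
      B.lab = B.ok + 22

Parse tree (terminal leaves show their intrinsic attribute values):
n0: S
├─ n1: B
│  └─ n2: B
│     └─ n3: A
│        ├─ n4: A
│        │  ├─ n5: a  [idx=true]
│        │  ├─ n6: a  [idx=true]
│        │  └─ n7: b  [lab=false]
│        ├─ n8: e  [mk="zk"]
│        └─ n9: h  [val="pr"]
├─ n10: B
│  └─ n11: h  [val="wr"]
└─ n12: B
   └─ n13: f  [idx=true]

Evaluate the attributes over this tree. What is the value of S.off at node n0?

14

1. n1.ok = -5  [-5]
2. n1.idx = 21  [21]
3. n1.tag = false  [false]
4. n2.ok = 14  [(if B₀.tag then B₀.idx else B₀.ok) + 19]
5. n2.idx = 5  [(if B₀.tag then B₀.ok else B₀.idx) - 16]
6. n2.tag = true  [B₀.idx == 21]
7. n3.tag = true  [B.tag == true]
8. n4.tag = false  [false]
9. n5.idx = true  [terminal]
10. n6.idx = true  [terminal]
11. n7.lab = false  [terminal]
12. n4.wid = -9  [-9]
13. n4.fin = 1  [1]
14. n8.mk = "zk"  [terminal]
15. n9.val = "pr"  [terminal]
16. n3.wid = -2  [A₁.fin + A₁.wid + 6]
17. n3.fin = 17  [len(e.mk) + 15]
18. n2.lab = 5  [A.fin - 12]
19. n1.lab = 5  [B₀.idx - 16]
20. n10.ok = 6  [6]
21. n10.idx = 24  [B₀.lab + 19]
22. n10.tag = true  [B₀.lab > 4]
23. n11.val = "wr"  [terminal]
24. n10.lab = 12  [B.ok + B.idx - 18]
25. n12.ok = 4  [B₁.lab + B₀.lab - 13]
26. n12.idx = 9  [B₀.lab * 2 - 1]
27. n12.tag = true  [B₀.lab > 4]
28. n13.idx = true  [terminal]
29. n12.lab = 26  [B.ok + 22]
30. n0.sig = false  [B₁.lab > 12]
31. n0.off = 14  [B₁.lab + 2]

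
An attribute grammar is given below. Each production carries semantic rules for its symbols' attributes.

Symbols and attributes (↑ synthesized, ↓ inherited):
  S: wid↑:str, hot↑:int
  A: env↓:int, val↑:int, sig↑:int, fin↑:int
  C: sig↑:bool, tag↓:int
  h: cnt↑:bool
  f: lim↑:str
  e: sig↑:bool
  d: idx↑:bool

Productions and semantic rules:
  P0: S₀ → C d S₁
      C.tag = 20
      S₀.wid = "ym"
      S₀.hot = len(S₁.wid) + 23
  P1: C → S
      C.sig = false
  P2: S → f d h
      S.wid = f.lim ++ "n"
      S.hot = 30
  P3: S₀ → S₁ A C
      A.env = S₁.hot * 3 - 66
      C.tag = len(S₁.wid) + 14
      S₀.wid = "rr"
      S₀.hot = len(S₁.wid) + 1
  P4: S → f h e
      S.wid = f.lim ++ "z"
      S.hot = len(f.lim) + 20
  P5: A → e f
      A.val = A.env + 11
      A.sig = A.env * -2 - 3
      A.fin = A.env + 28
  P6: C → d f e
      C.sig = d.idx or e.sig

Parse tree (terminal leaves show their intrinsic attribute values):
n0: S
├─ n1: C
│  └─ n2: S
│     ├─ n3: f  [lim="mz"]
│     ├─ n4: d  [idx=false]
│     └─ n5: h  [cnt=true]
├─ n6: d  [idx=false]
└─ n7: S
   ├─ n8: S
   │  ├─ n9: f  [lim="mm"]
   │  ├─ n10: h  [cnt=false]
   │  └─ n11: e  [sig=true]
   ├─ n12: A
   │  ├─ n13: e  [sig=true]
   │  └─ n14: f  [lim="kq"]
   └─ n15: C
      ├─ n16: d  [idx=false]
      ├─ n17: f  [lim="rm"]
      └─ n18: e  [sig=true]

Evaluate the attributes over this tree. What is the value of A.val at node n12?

11

1. n1.tag = 20  [20]
2. n3.lim = "mz"  [terminal]
3. n4.idx = false  [terminal]
4. n5.cnt = true  [terminal]
5. n2.wid = "mzn"  [f.lim ++ "n"]
6. n2.hot = 30  [30]
7. n1.sig = false  [false]
8. n6.idx = false  [terminal]
9. n9.lim = "mm"  [terminal]
10. n10.cnt = false  [terminal]
11. n11.sig = true  [terminal]
12. n8.wid = "mmz"  [f.lim ++ "z"]
13. n8.hot = 22  [len(f.lim) + 20]
14. n12.env = 0  [S₁.hot * 3 - 66]
15. n13.sig = true  [terminal]
16. n14.lim = "kq"  [terminal]
17. n12.val = 11  [A.env + 11]
18. n12.sig = -3  [A.env * -2 - 3]
19. n12.fin = 28  [A.env + 28]
20. n15.tag = 17  [len(S₁.wid) + 14]
21. n16.idx = false  [terminal]
22. n17.lim = "rm"  [terminal]
23. n18.sig = true  [terminal]
24. n15.sig = true  [d.idx or e.sig]
25. n7.wid = "rr"  ["rr"]
26. n7.hot = 4  [len(S₁.wid) + 1]
27. n0.wid = "ym"  ["ym"]
28. n0.hot = 25  [len(S₁.wid) + 23]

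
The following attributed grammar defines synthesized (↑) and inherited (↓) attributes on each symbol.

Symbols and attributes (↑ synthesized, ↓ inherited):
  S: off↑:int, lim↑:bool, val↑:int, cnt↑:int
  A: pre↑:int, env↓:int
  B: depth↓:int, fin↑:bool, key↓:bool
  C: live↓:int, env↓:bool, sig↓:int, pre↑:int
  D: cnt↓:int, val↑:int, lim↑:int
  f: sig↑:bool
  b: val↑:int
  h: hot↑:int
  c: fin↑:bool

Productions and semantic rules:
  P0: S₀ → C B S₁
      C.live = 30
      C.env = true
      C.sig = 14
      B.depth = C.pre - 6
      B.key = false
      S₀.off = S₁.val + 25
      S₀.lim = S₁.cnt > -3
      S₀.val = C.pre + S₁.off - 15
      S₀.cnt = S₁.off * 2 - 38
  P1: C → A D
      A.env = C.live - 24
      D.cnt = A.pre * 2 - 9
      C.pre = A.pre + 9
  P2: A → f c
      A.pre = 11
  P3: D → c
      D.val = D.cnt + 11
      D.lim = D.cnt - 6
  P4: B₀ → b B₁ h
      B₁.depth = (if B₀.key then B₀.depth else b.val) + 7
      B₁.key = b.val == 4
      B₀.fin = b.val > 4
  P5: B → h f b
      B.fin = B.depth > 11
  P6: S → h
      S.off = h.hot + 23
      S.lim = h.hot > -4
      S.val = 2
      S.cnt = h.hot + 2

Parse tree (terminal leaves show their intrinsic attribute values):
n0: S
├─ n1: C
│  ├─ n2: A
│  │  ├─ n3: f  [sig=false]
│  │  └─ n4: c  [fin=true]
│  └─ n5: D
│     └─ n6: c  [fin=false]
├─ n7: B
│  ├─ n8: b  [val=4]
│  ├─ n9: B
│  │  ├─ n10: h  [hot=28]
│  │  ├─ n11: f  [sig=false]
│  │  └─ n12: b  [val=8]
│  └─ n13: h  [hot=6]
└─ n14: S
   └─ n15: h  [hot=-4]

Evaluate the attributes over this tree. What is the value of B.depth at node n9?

11

1. n1.live = 30  [30]
2. n1.env = true  [true]
3. n1.sig = 14  [14]
4. n2.env = 6  [C.live - 24]
5. n3.sig = false  [terminal]
6. n4.fin = true  [terminal]
7. n2.pre = 11  [11]
8. n5.cnt = 13  [A.pre * 2 - 9]
9. n6.fin = false  [terminal]
10. n5.val = 24  [D.cnt + 11]
11. n5.lim = 7  [D.cnt - 6]
12. n1.pre = 20  [A.pre + 9]
13. n7.depth = 14  [C.pre - 6]
14. n7.key = false  [false]
15. n8.val = 4  [terminal]
16. n9.depth = 11  [(if B₀.key then B₀.depth else b.val) + 7]
17. n9.key = true  [b.val == 4]
18. n10.hot = 28  [terminal]
19. n11.sig = false  [terminal]
20. n12.val = 8  [terminal]
21. n9.fin = false  [B.depth > 11]
22. n13.hot = 6  [terminal]
23. n7.fin = false  [b.val > 4]
24. n15.hot = -4  [terminal]
25. n14.off = 19  [h.hot + 23]
26. n14.lim = false  [h.hot > -4]
27. n14.val = 2  [2]
28. n14.cnt = -2  [h.hot + 2]
29. n0.off = 27  [S₁.val + 25]
30. n0.lim = true  [S₁.cnt > -3]
31. n0.val = 24  [C.pre + S₁.off - 15]
32. n0.cnt = 0  [S₁.off * 2 - 38]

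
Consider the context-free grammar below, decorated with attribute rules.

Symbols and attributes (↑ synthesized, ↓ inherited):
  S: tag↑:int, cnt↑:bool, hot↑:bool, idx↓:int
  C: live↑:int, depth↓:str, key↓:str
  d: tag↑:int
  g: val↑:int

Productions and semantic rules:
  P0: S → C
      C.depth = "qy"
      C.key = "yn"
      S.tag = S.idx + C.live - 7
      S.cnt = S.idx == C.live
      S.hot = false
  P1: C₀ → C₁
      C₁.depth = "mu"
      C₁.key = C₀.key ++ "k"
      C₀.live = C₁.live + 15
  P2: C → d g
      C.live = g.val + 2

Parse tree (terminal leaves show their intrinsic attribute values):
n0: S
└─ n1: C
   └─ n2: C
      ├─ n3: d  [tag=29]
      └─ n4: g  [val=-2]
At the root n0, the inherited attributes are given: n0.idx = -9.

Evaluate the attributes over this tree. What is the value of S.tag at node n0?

1. n0.idx = -9  [given at root]
2. n1.depth = "qy"  ["qy"]
3. n1.key = "yn"  ["yn"]
4. n2.depth = "mu"  ["mu"]
5. n2.key = "ynk"  [C₀.key ++ "k"]
6. n3.tag = 29  [terminal]
7. n4.val = -2  [terminal]
8. n2.live = 0  [g.val + 2]
9. n1.live = 15  [C₁.live + 15]
10. n0.tag = -1  [S.idx + C.live - 7]
11. n0.cnt = false  [S.idx == C.live]
12. n0.hot = false  [false]

-1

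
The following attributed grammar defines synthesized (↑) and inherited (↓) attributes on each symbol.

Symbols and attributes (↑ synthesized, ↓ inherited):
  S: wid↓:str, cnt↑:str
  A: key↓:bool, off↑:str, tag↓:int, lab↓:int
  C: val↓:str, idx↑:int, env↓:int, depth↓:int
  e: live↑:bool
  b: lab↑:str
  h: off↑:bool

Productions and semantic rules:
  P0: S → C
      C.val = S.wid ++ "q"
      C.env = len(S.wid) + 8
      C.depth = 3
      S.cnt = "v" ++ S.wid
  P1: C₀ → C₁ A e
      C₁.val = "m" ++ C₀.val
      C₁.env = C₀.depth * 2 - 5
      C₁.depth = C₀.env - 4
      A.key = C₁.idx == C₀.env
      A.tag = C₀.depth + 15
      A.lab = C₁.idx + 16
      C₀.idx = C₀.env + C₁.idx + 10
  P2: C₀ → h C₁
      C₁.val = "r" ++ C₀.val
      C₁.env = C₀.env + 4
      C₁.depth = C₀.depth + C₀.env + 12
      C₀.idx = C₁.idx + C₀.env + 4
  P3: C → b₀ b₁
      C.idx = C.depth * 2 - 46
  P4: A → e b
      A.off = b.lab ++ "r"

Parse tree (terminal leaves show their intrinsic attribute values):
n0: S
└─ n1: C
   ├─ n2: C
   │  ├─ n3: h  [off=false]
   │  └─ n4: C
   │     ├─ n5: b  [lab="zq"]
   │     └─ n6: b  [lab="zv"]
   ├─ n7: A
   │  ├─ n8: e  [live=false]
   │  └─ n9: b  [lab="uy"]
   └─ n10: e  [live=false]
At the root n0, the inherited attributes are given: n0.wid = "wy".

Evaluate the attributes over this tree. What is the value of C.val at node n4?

1. n0.wid = "wy"  [given at root]
2. n1.val = "wyq"  [S.wid ++ "q"]
3. n1.env = 10  [len(S.wid) + 8]
4. n1.depth = 3  [3]
5. n2.val = "mwyq"  ["m" ++ C₀.val]
6. n2.env = 1  [C₀.depth * 2 - 5]
7. n2.depth = 6  [C₀.env - 4]
8. n3.off = false  [terminal]
9. n4.val = "rmwyq"  ["r" ++ C₀.val]
10. n4.env = 5  [C₀.env + 4]
11. n4.depth = 19  [C₀.depth + C₀.env + 12]
12. n5.lab = "zq"  [terminal]
13. n6.lab = "zv"  [terminal]
14. n4.idx = -8  [C.depth * 2 - 46]
15. n2.idx = -3  [C₁.idx + C₀.env + 4]
16. n7.key = false  [C₁.idx == C₀.env]
17. n7.tag = 18  [C₀.depth + 15]
18. n7.lab = 13  [C₁.idx + 16]
19. n8.live = false  [terminal]
20. n9.lab = "uy"  [terminal]
21. n7.off = "uyr"  [b.lab ++ "r"]
22. n10.live = false  [terminal]
23. n1.idx = 17  [C₀.env + C₁.idx + 10]
24. n0.cnt = "vwy"  ["v" ++ S.wid]

"rmwyq"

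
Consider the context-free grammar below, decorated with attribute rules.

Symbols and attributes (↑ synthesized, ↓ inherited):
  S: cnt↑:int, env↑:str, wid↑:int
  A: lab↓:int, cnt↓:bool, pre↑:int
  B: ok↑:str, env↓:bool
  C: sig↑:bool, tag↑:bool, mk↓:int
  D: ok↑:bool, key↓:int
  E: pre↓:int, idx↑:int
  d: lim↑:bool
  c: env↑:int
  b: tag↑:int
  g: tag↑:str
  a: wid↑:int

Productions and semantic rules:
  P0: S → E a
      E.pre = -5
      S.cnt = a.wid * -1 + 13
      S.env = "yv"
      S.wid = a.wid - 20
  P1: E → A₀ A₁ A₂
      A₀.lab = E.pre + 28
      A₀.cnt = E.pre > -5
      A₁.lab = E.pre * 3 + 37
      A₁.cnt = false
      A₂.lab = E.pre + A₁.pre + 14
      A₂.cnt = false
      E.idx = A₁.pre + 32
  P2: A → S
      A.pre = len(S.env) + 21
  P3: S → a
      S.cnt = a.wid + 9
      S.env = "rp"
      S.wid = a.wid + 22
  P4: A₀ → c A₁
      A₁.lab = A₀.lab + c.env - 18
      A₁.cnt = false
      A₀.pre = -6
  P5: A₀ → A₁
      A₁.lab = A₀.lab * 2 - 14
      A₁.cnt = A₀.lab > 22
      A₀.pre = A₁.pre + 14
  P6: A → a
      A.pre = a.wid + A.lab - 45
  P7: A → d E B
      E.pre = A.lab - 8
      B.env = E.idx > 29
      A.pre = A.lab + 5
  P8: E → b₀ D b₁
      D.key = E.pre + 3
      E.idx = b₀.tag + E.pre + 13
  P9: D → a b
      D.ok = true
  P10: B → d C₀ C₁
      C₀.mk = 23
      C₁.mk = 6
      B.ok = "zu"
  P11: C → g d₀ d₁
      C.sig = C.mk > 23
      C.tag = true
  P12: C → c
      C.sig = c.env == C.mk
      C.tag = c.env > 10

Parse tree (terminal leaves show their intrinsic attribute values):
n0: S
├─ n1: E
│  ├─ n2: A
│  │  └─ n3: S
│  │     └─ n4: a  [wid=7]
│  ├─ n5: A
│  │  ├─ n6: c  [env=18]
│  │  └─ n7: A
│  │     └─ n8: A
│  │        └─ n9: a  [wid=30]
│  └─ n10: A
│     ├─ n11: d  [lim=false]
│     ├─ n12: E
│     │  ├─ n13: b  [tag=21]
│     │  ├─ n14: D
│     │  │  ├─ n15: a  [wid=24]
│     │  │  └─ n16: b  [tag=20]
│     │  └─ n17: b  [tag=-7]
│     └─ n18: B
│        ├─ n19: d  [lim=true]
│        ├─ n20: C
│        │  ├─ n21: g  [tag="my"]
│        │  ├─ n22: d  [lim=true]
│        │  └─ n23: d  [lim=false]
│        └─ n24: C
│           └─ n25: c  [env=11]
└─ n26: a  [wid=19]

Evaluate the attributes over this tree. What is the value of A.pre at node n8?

1. n1.pre = -5  [-5]
2. n2.lab = 23  [E.pre + 28]
3. n2.cnt = false  [E.pre > -5]
4. n4.wid = 7  [terminal]
5. n3.cnt = 16  [a.wid + 9]
6. n3.env = "rp"  ["rp"]
7. n3.wid = 29  [a.wid + 22]
8. n2.pre = 23  [len(S.env) + 21]
9. n5.lab = 22  [E.pre * 3 + 37]
10. n5.cnt = false  [false]
11. n6.env = 18  [terminal]
12. n7.lab = 22  [A₀.lab + c.env - 18]
13. n7.cnt = false  [false]
14. n8.lab = 30  [A₀.lab * 2 - 14]
15. n8.cnt = false  [A₀.lab > 22]
16. n9.wid = 30  [terminal]
17. n8.pre = 15  [a.wid + A.lab - 45]
18. n7.pre = 29  [A₁.pre + 14]
19. n5.pre = -6  [-6]
20. n10.lab = 3  [E.pre + A₁.pre + 14]
21. n10.cnt = false  [false]
22. n11.lim = false  [terminal]
23. n12.pre = -5  [A.lab - 8]
24. n13.tag = 21  [terminal]
25. n14.key = -2  [E.pre + 3]
26. n15.wid = 24  [terminal]
27. n16.tag = 20  [terminal]
28. n14.ok = true  [true]
29. n17.tag = -7  [terminal]
30. n12.idx = 29  [b₀.tag + E.pre + 13]
31. n18.env = false  [E.idx > 29]
32. n19.lim = true  [terminal]
33. n20.mk = 23  [23]
34. n21.tag = "my"  [terminal]
35. n22.lim = true  [terminal]
36. n23.lim = false  [terminal]
37. n20.sig = false  [C.mk > 23]
38. n20.tag = true  [true]
39. n24.mk = 6  [6]
40. n25.env = 11  [terminal]
41. n24.sig = false  [c.env == C.mk]
42. n24.tag = true  [c.env > 10]
43. n18.ok = "zu"  ["zu"]
44. n10.pre = 8  [A.lab + 5]
45. n1.idx = 26  [A₁.pre + 32]
46. n26.wid = 19  [terminal]
47. n0.cnt = -6  [a.wid * -1 + 13]
48. n0.env = "yv"  ["yv"]
49. n0.wid = -1  [a.wid - 20]

15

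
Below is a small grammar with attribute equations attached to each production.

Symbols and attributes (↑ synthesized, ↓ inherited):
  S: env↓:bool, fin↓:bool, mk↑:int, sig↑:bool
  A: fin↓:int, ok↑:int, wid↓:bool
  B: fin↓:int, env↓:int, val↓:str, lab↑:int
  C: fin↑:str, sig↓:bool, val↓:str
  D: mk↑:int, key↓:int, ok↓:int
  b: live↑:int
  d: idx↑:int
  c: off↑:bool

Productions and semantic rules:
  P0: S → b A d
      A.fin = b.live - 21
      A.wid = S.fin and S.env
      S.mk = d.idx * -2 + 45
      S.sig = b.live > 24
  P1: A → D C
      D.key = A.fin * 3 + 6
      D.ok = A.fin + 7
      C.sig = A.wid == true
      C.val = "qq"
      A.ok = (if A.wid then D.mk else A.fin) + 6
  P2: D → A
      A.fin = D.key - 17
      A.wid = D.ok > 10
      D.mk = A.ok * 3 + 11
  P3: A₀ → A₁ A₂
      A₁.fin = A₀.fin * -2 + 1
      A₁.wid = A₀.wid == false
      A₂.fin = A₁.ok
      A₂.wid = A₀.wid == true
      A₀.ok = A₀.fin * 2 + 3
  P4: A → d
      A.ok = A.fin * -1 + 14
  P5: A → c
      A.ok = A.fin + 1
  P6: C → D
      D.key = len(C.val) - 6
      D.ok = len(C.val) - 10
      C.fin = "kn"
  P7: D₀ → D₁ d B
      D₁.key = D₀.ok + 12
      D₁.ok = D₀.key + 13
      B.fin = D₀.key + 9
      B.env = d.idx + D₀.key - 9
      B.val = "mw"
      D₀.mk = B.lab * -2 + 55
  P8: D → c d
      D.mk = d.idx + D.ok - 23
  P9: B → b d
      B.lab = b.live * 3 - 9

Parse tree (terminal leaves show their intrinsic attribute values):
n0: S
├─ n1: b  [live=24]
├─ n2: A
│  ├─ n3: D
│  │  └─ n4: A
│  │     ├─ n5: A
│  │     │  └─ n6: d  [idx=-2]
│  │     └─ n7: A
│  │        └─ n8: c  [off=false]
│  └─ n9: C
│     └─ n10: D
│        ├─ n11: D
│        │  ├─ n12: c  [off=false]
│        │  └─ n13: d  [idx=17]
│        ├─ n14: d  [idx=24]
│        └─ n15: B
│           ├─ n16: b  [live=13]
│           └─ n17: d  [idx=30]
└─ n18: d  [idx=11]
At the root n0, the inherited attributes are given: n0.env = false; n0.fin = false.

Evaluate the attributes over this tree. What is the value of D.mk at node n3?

8

1. n0.env = false  [given at root]
2. n0.fin = false  [given at root]
3. n1.live = 24  [terminal]
4. n2.fin = 3  [b.live - 21]
5. n2.wid = false  [S.fin and S.env]
6. n3.key = 15  [A.fin * 3 + 6]
7. n3.ok = 10  [A.fin + 7]
8. n4.fin = -2  [D.key - 17]
9. n4.wid = false  [D.ok > 10]
10. n5.fin = 5  [A₀.fin * -2 + 1]
11. n5.wid = true  [A₀.wid == false]
12. n6.idx = -2  [terminal]
13. n5.ok = 9  [A.fin * -1 + 14]
14. n7.fin = 9  [A₁.ok]
15. n7.wid = false  [A₀.wid == true]
16. n8.off = false  [terminal]
17. n7.ok = 10  [A.fin + 1]
18. n4.ok = -1  [A₀.fin * 2 + 3]
19. n3.mk = 8  [A.ok * 3 + 11]
20. n9.sig = false  [A.wid == true]
21. n9.val = "qq"  ["qq"]
22. n10.key = -4  [len(C.val) - 6]
23. n10.ok = -8  [len(C.val) - 10]
24. n11.key = 4  [D₀.ok + 12]
25. n11.ok = 9  [D₀.key + 13]
26. n12.off = false  [terminal]
27. n13.idx = 17  [terminal]
28. n11.mk = 3  [d.idx + D.ok - 23]
29. n14.idx = 24  [terminal]
30. n15.fin = 5  [D₀.key + 9]
31. n15.env = 11  [d.idx + D₀.key - 9]
32. n15.val = "mw"  ["mw"]
33. n16.live = 13  [terminal]
34. n17.idx = 30  [terminal]
35. n15.lab = 30  [b.live * 3 - 9]
36. n10.mk = -5  [B.lab * -2 + 55]
37. n9.fin = "kn"  ["kn"]
38. n2.ok = 9  [(if A.wid then D.mk else A.fin) + 6]
39. n18.idx = 11  [terminal]
40. n0.mk = 23  [d.idx * -2 + 45]
41. n0.sig = false  [b.live > 24]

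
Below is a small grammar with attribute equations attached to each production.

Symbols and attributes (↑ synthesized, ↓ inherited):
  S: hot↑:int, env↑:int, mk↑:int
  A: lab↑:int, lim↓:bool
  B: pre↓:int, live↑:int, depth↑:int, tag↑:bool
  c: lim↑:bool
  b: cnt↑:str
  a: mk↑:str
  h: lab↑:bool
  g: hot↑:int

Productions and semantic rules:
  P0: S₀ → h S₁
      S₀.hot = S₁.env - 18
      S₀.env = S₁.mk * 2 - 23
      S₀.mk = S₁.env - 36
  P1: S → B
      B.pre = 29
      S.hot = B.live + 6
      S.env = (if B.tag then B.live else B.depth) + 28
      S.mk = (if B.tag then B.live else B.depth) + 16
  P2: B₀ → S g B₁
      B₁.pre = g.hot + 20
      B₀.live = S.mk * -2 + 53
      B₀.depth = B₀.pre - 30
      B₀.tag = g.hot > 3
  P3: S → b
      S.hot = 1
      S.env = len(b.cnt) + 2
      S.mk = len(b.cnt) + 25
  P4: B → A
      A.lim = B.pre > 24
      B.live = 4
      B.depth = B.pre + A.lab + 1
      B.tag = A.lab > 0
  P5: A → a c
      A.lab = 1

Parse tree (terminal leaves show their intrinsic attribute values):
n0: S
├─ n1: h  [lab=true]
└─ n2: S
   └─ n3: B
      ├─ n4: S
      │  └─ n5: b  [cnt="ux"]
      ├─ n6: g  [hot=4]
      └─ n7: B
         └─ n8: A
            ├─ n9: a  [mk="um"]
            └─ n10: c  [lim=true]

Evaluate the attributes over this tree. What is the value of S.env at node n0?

1. n1.lab = true  [terminal]
2. n3.pre = 29  [29]
3. n5.cnt = "ux"  [terminal]
4. n4.hot = 1  [1]
5. n4.env = 4  [len(b.cnt) + 2]
6. n4.mk = 27  [len(b.cnt) + 25]
7. n6.hot = 4  [terminal]
8. n7.pre = 24  [g.hot + 20]
9. n8.lim = false  [B.pre > 24]
10. n9.mk = "um"  [terminal]
11. n10.lim = true  [terminal]
12. n8.lab = 1  [1]
13. n7.live = 4  [4]
14. n7.depth = 26  [B.pre + A.lab + 1]
15. n7.tag = true  [A.lab > 0]
16. n3.live = -1  [S.mk * -2 + 53]
17. n3.depth = -1  [B₀.pre - 30]
18. n3.tag = true  [g.hot > 3]
19. n2.hot = 5  [B.live + 6]
20. n2.env = 27  [(if B.tag then B.live else B.depth) + 28]
21. n2.mk = 15  [(if B.tag then B.live else B.depth) + 16]
22. n0.hot = 9  [S₁.env - 18]
23. n0.env = 7  [S₁.mk * 2 - 23]
24. n0.mk = -9  [S₁.env - 36]

7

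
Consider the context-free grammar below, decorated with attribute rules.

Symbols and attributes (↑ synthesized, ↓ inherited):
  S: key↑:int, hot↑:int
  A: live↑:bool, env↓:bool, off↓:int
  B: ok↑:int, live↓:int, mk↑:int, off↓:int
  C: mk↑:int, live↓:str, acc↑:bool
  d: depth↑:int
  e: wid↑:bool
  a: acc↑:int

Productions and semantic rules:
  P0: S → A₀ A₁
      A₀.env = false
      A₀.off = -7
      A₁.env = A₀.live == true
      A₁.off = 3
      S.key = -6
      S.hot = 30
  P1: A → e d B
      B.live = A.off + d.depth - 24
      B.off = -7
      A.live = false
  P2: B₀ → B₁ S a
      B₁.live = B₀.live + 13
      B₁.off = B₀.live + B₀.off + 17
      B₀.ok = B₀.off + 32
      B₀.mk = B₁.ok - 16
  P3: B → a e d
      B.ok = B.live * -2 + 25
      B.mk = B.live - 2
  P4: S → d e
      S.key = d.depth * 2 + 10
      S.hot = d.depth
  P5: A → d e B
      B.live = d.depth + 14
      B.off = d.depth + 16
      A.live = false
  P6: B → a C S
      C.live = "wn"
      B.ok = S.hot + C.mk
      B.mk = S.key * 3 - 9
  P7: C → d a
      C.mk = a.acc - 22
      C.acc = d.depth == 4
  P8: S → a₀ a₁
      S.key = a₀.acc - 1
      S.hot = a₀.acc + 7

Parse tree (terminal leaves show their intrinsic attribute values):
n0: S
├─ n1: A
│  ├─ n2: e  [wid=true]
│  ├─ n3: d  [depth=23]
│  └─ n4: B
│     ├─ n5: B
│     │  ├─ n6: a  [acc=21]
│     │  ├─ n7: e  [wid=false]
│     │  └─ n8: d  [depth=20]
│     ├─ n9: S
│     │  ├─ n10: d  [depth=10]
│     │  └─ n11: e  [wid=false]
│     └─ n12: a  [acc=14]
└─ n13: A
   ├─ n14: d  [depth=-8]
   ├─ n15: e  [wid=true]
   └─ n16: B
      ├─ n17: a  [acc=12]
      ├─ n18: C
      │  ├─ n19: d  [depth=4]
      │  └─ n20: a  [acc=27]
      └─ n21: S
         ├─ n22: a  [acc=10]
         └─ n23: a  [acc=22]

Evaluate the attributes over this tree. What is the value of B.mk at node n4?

1. n1.env = false  [false]
2. n1.off = -7  [-7]
3. n2.wid = true  [terminal]
4. n3.depth = 23  [terminal]
5. n4.live = -8  [A.off + d.depth - 24]
6. n4.off = -7  [-7]
7. n5.live = 5  [B₀.live + 13]
8. n5.off = 2  [B₀.live + B₀.off + 17]
9. n6.acc = 21  [terminal]
10. n7.wid = false  [terminal]
11. n8.depth = 20  [terminal]
12. n5.ok = 15  [B.live * -2 + 25]
13. n5.mk = 3  [B.live - 2]
14. n10.depth = 10  [terminal]
15. n11.wid = false  [terminal]
16. n9.key = 30  [d.depth * 2 + 10]
17. n9.hot = 10  [d.depth]
18. n12.acc = 14  [terminal]
19. n4.ok = 25  [B₀.off + 32]
20. n4.mk = -1  [B₁.ok - 16]
21. n1.live = false  [false]
22. n13.env = false  [A₀.live == true]
23. n13.off = 3  [3]
24. n14.depth = -8  [terminal]
25. n15.wid = true  [terminal]
26. n16.live = 6  [d.depth + 14]
27. n16.off = 8  [d.depth + 16]
28. n17.acc = 12  [terminal]
29. n18.live = "wn"  ["wn"]
30. n19.depth = 4  [terminal]
31. n20.acc = 27  [terminal]
32. n18.mk = 5  [a.acc - 22]
33. n18.acc = true  [d.depth == 4]
34. n22.acc = 10  [terminal]
35. n23.acc = 22  [terminal]
36. n21.key = 9  [a₀.acc - 1]
37. n21.hot = 17  [a₀.acc + 7]
38. n16.ok = 22  [S.hot + C.mk]
39. n16.mk = 18  [S.key * 3 - 9]
40. n13.live = false  [false]
41. n0.key = -6  [-6]
42. n0.hot = 30  [30]

-1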